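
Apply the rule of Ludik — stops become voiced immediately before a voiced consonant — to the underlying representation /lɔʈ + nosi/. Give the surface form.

/ʈ/ is a voiceless retroflex stop. The following trigger /n/ is voiced, so /ʈ/ must become voiced as well.
The voiced retroflex stop is [ɖ], so /ʈ/ → [ɖ].

[lɔɖnosi]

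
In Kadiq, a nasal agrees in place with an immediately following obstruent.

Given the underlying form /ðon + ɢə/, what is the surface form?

[ðoɴɢə]

/n/ is a voiced alveolar nasal. The following trigger /ɢ/ is uvular, so /n/ must become uvular as well.
A voiced uvular nasal is [ɴ], so the surface segment is [ɴ].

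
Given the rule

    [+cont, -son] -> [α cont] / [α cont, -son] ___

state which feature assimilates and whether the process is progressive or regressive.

progressive manner assimilation

The rule copies [cont] (continuancy) from the environment onto the target fricatives; since [±cont] encodes the stop/fricative manner contrast, the assimilating dimension is manner.
Since the environment is written before the underscore, the trigger precedes the target; the direction is progressive.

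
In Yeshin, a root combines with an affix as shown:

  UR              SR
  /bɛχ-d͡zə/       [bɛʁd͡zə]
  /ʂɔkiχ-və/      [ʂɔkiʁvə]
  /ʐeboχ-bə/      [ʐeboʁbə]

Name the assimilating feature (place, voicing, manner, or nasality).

Comparing underlying and surface forms, /χ/ → [ʁ] is the alternation; the neighbouring /d͡z/ is constant.
/χ/ is voiceless while /d͡z/ is voiced; the output [ʁ] is voiced, matching the trigger — so the feature that spreads is voicing.
Checking the remaining alternations: /χ/ → [ʁ] before /v/ (voiceless → voiced, matching voiced); /χ/ → [ʁ] before /b/ (voiceless → voiced, matching voiced) — only voicing changes, and always toward the following segment.

voicing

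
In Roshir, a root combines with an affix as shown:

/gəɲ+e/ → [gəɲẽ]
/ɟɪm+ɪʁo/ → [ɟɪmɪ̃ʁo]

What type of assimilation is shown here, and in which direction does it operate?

The vowel /e/ surfaces as nasalised [ẽ] next to the preceding nasal /ɲ/ — it has acquired the [+nasal] feature of its neighbour.
Likewise in the remaining data: /ɪ/ → [ɪ̃] after /m/ — each time a vowel is nasalised next to a preceding nasal.
Because the conditioning nasal is to the left of the vowel that changes, the process is progressive (perseverative).

progressive nasality assimilation (vowel nasalisation)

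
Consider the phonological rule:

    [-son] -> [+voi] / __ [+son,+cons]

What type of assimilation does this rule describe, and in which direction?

regressive voicing assimilation

The target ([-son], obstruents) acquires [+voi] next to a sonorant consonant ([+son,+cons]) — it takes on the voicing of its neighbour, so the feature that spreads is voicing.
The conditioning segment sits to the right of the focus bar, meaning the trigger follows the segment that changes — regressive assimilation.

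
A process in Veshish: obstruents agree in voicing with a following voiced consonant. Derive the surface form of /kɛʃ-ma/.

/ʃ/ is a voiceless postalveolar fricative. The following trigger /m/ is voiced, so /ʃ/ must become voiced as well.
A voiced postalveolar fricative is [ʒ], so the surface segment is [ʒ].

[kɛʒma]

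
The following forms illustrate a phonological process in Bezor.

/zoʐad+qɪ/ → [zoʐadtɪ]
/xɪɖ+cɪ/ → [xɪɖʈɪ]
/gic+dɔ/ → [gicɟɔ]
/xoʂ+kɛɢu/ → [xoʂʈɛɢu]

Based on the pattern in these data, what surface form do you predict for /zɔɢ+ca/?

[zɔɢqa]

The data show progressive place assimilation: /q/ → [t] after /d/; /c/ → [ʈ] after /ɖ/; /d/ → [ɟ] after /c/; /k/ → [ʈ] after /ʂ/. In each pair only place changes, matching the preceding consonant, while manner and voice stay constant.
The rule targets /c/ (voiceless palatal stop), which sits after the trigger /ɢ/ (uvular).
Changing only its place to uvular gives [q] — the voiceless uvular stop.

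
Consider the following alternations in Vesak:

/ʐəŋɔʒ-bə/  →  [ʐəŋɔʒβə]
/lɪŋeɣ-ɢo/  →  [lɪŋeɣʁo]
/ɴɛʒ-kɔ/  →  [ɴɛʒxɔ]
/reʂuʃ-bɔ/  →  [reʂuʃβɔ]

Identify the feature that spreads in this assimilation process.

manner

Underlying /b/ is realised as [β] next to /ʒ/; /ʒ/ itself does not change.
/b/ is a stop while /ʒ/ is a fricative; the output [β] is a fricative, matching the trigger — so the feature that spreads is manner.
The same holds elsewhere in the data: /ɢ/ → [ʁ] after /ɣ/ (stop → fricative, matching a fricative); /k/ → [x] after /ʒ/ (stop → fricative, matching a fricative); /b/ → [β] after /ʃ/ (stop → fricative, matching a fricative) — only manner changes, and always toward the preceding segment.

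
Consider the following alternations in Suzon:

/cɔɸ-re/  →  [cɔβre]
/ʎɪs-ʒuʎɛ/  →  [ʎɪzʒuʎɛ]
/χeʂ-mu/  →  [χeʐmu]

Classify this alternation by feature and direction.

Underlying /ɸ/ is realised as [β] next to /r/; /r/ itself does not change.
The change voiceless → voiced matches the voicing of the following /r/, identifying this as voicing assimilation.
Place and manner are unchanged, so the assimilation is partial, not total.
The same holds elsewhere in the data: /s/ → [z] before /ʒ/ (voiceless → voiced, matching voiced); /ʂ/ → [ʐ] before /m/ (voiceless → voiced, matching voiced) — only voicing changes, and always toward the following segment.
The trigger is the following segment, so the direction is regressive (anticipatory).

regressive voicing assimilation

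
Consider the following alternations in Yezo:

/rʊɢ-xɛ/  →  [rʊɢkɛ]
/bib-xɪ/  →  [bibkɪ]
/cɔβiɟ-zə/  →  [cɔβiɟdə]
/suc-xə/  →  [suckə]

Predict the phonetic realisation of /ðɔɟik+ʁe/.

[ðɔɟikɢe]

The data show progressive manner assimilation: /x/ → [k] after /ɢ/; /x/ → [k] after /b/; /z/ → [d] after /ɟ/; /x/ → [k] after /c/. In each pair only manner changes, matching the preceding consonant, while place and voice stay constant.
/ʁ/ is a voiced uvular fricative. The preceding trigger /k/ is a stop, so /ʁ/ must become a stop as well.
Changing only its manner to stop gives [ɢ] — the voiced uvular stop.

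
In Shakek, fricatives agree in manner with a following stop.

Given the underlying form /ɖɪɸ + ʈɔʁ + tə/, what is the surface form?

The rule targets /ɸ/ (voiceless bilabial fricative), which sits before the trigger /ʈ/ (stop).
A voiceless bilabial stop is [p], so the surface segment is [p].
The same rule applies at the second boundary: /ʁ/ → [ɢ] next to /t/.

[ɖɪpʈɔɢtə]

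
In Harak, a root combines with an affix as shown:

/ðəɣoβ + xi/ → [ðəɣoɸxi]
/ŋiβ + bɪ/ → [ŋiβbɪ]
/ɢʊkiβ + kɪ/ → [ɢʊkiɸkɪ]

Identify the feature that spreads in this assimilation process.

voicing

The segment that alternates is /β/, which surfaces as [ɸ] when adjacent to /x/.
/β/ is voiced while /x/ is voiceless; the output [ɸ] is voiceless, matching the trigger — so the feature that spreads is voicing.
Checking the remaining alternation: /β/ → [ɸ] before /k/ (voiced → voiceless, matching voiceless) — only voicing changes, and always toward the following segment.
No alternation appears in [ŋiβbɪ]: there the adjacent consonants already agree in voicing (/β/ and /b/ are both voiced), so this form is consistent with the same rule.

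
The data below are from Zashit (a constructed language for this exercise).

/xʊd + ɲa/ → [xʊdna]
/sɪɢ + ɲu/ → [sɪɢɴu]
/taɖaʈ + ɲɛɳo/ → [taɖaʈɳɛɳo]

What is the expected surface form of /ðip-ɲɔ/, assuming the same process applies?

The data show progressive place assimilation: /ɲ/ → [n] after /d/; /ɲ/ → [ɴ] after /ɢ/; /ɲ/ → [ɳ] after /ʈ/. In each pair only place changes, matching the preceding consonant, while manner and voice stay constant.
The rule targets /ɲ/ (voiced palatal nasal), which sits after the trigger /p/ (bilabial).
Changing only its place to bilabial gives [m] — the voiced bilabial nasal.

[ðipmɔ]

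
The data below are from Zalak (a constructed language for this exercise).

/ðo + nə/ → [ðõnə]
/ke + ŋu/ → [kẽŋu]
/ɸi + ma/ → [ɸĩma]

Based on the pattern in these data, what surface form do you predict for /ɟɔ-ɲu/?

[ɟɔ̃ɲu]

The data show regressive nasality assimilation (vowel nasalisation): /o/ → [õ] before /n/; /e/ → [ẽ] before /ŋ/; /i/ → [ĩ] before /m/ — a vowel is nasalised by an immediately following nasal consonant.
/ɔ/ sits next to the nasal /ɲ/ and is therefore nasalised to [ɔ̃].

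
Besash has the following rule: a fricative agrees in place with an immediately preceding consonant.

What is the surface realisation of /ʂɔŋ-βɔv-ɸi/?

The rule targets /β/ (voiced bilabial fricative), which sits after the trigger /ŋ/ (velar).
The voiced velar fricative is [ɣ], so /β/ → [ɣ].
At the second juncture, /ɸ/ likewise becomes [f] adjacent to /v/.

[ʂɔŋɣɔvfi]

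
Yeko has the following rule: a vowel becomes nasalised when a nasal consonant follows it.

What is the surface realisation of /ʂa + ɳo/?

The vowel /a/ is adjacent to the following nasal /ɳ/, so it acquires [+nasal] and surfaces as [ã].

[ʂãɳo]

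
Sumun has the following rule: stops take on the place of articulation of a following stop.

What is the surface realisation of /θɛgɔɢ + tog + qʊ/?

The rule targets /ɢ/ (voiced uvular stop), which sits before the trigger /t/ (alveolar).
The voiced alveolar stop is [d], so /ɢ/ → [d].
The same rule applies at the second boundary: /g/ → [ɢ] next to /q/.

[θɛgɔdtoɢqʊ]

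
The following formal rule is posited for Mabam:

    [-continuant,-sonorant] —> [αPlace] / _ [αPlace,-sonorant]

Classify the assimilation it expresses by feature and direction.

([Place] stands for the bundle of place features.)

The rule copies the place features (abbreviated [Place]) from the environment onto the target, so the assimilating feature is place.
The conditioning segment sits to the right of the focus bar, meaning the trigger follows the segment that changes — regressive assimilation.

regressive place assimilation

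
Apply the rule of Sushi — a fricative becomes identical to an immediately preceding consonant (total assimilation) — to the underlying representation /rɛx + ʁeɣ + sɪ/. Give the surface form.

/ʁ/ is the segment targeted by the rule; it sits immediately after /x/, so it assimilates completely and surfaces as [x].
The same rule applies at the second boundary: /s/ → [ɣ] next to /ɣ/.

[rɛxxeɣɣɪ]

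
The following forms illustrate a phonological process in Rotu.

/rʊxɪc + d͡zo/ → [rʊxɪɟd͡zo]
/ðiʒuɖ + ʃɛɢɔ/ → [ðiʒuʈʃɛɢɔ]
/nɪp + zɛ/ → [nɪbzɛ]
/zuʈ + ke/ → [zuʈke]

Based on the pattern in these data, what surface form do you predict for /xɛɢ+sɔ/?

[xɛqsɔ]

The data show regressive voicing assimilation: /c/ → [ɟ] before /d͡z/; /ɖ/ → [ʈ] before /ʃ/; /p/ → [b] before /z/. In each pair only voicing changes, matching the following consonant, while place and manner stay constant.
No alternation appears in [zuʈke]: there the adjacent consonants already agree in voicing (/ʈ/ and /k/ are both voiceless), so this form is consistent with the same rule.
The rule targets /ɢ/ (voiced uvular stop), which sits before the trigger /s/ (voiceless).
The voiceless uvular stop is [q], so /ɢ/ → [q].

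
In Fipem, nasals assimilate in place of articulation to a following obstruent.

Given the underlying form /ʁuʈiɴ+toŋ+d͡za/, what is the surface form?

[ʁuʈintond͡za]

/ɴ/ is a voiced uvular nasal. The following trigger /t/ is alveolar, so /ɴ/ must become alveolar as well.
A voiced alveolar nasal is [n], so the surface segment is [n].
The same rule applies at the second boundary: /ŋ/ → [n] next to /d͡z/.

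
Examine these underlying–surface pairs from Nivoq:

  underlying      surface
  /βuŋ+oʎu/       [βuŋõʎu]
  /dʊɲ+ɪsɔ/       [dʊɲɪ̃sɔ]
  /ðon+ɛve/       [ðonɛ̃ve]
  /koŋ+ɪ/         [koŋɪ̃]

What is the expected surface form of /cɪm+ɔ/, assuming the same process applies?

The data show progressive nasality assimilation (vowel nasalisation): /o/ → [õ] after /ŋ/; /ɪ/ → [ɪ̃] after /ɲ/; /ɛ/ → [ɛ̃] after /n/; /ɪ/ → [ɪ̃] after /ŋ/ — a vowel is nasalised by an immediately preceding nasal consonant.
/ɔ/ sits next to the nasal /m/ and is therefore nasalised to [ɔ̃].

[cɪmɔ̃]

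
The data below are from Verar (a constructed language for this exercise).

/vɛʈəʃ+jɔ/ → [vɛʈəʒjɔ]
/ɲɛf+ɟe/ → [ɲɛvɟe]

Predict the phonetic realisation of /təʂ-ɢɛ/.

[təʐɢɛ]

The data show regressive voicing assimilation: /ʃ/ → [ʒ] before /j/; /f/ → [v] before /ɟ/. In each pair only voicing changes, matching the following consonant, while place and manner stay constant.
/ʂ/ is a voiceless retroflex fricative. The following trigger /ɢ/ is voiced, so /ʂ/ must become voiced as well.
The voiced retroflex fricative is [ʐ], so /ʂ/ → [ʐ].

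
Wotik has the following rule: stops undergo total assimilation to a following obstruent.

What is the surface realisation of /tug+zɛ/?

[tuzzɛ]

/g/ is the segment targeted by the rule; it sits immediately before /z/, so it assimilates completely and surfaces as [z].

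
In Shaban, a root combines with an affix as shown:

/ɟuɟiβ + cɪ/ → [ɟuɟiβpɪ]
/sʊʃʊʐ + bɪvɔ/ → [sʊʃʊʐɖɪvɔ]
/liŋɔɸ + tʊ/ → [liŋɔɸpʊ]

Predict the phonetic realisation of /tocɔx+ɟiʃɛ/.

[tocɔxgiʃɛ]

The data show progressive place assimilation: /c/ → [p] after /β/; /b/ → [ɖ] after /ʐ/; /t/ → [p] after /ɸ/. In each pair only place changes, matching the preceding consonant, while manner and voice stay constant.
The rule targets /ɟ/ (voiced palatal stop), which sits after the trigger /x/ (velar).
A voiced velar stop is [g], so the surface segment is [g].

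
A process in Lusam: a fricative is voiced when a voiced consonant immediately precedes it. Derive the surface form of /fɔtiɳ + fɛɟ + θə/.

[fɔtiɳvɛɟðə]

The rule targets /f/ (voiceless labiodental fricative), which sits after the trigger /ɳ/ (voiced).
A voiced labiodental fricative is [v], so the surface segment is [v].
At the second juncture, /θ/ likewise becomes [ð] adjacent to /ɟ/.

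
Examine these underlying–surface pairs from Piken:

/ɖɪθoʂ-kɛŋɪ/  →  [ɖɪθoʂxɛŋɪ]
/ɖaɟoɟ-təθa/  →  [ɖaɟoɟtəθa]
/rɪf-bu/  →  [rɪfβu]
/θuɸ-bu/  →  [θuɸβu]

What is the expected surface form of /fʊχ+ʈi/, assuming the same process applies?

The data show progressive manner assimilation: /k/ → [x] after /ʂ/; /b/ → [β] after /f/; /b/ → [β] after /ɸ/. In each pair only manner changes, matching the preceding consonant, while place and voice stay constant.
No alternation appears in [ɖaɟoɟtəθa]: there the adjacent consonants already agree in manner (/t/ and /ɟ/ are both stops), so this form is consistent with the same rule.
The rule targets /ʈ/ (voiceless retroflex stop), which sits after the trigger /χ/ (fricative).
The voiceless retroflex fricative is [ʂ], so /ʈ/ → [ʂ].

[fʊχʂi]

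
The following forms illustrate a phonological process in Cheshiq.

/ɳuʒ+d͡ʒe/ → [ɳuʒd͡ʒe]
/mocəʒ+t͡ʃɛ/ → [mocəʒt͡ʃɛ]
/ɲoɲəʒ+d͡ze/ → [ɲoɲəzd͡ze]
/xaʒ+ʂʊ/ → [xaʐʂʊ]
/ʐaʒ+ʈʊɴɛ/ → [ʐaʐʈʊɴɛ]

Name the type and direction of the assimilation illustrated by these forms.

Comparing underlying and surface forms, /ʒ/ → [z] is the alternation; the neighbouring /d͡z/ is constant.
/ʒ/ is postalveolar while /d͡z/ is alveolar; the output [z] is alveolar, matching the trigger — so the feature that spreads is place.
Manner and voice are unchanged, so the assimilation is partial, not total.
The same holds elsewhere in the data: /ʒ/ → [ʐ] before /ʂ/ (postalveolar → retroflex, matching retroflex); /ʒ/ → [ʐ] before /ʈ/ (postalveolar → retroflex, matching retroflex) — only place changes, and always toward the following segment.
No alternation appears in [ɳuʒd͡ʒe], [mocəʒt͡ʃɛ]: there the adjacent consonants already agree in place (/ʒ/ and /d͡ʒ/ are both postalveolar; /ʒ/ and /t͡ʃ/ are both postalveolar), so these forms are consistent with the same rule.
Since the segment that changes precedes the conditioning segment, the assimilation is regressive.

regressive place assimilation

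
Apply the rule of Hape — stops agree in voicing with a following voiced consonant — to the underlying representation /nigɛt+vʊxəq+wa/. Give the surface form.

[nigɛdvʊxəɢwa]

The rule targets /t/ (voiceless alveolar stop), which sits before the trigger /v/ (voiced).
A voiced alveolar stop is [d], so the surface segment is [d].
The same rule applies at the second boundary: /q/ → [ɢ] next to /w/.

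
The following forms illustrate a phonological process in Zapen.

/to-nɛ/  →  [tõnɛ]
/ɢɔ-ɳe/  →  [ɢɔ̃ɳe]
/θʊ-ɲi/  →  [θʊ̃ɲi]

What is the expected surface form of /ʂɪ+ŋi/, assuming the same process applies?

The data show regressive nasality assimilation (vowel nasalisation): /o/ → [õ] before /n/; /ɔ/ → [ɔ̃] before /ɳ/; /ʊ/ → [ʊ̃] before /ɲ/ — a vowel is nasalised by an immediately following nasal consonant.
The vowel /ɪ/ is adjacent to the following nasal /ŋ/, so it acquires [+nasal] and surfaces as [ɪ̃].

[ʂɪ̃ŋi]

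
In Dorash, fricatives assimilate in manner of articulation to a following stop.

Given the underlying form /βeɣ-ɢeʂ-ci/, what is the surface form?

[βegɢeʈci]

The rule targets /ɣ/ (voiced velar fricative), which sits before the trigger /ɢ/ (stop).
Changing only its manner to stop gives [g] — the voiced velar stop.
The same rule applies at the second boundary: /ʂ/ → [ʈ] next to /c/.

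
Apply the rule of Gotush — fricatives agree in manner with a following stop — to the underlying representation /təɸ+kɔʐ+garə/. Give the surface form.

[təpkɔɖgarə]

/ɸ/ is a voiceless bilabial fricative. The following trigger /k/ is a stop, so /ɸ/ must become a stop as well.
A voiceless bilabial stop is [p], so the surface segment is [p].
The same rule applies at the second boundary: /ʐ/ → [ɖ] next to /g/.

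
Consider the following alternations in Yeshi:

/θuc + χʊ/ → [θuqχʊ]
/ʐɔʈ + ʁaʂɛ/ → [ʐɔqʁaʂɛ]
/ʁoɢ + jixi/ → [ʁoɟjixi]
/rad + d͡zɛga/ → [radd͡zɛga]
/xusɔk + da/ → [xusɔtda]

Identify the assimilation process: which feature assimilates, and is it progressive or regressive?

Comparing underlying and surface forms, /c/ → [q] is the alternation; the neighbouring /χ/ is constant.
The change palatal → uvular matches the place of the following /χ/, identifying this as place assimilation.
Manner and voice are unchanged, so the assimilation is partial, not total.
The same holds elsewhere in the data: /ʈ/ → [q] before /ʁ/ (retroflex → uvular, matching uvular); /ɢ/ → [ɟ] before /j/ (uvular → palatal, matching palatal); /k/ → [t] before /d/ (velar → alveolar, matching alveolar) — only place changes, and always toward the following segment.
No alternation appears in [radd͡zɛga]: there the adjacent consonants already agree in place (/d/ and /d͡z/ are both alveolar), so this form is consistent with the same rule.
Since the segment that changes precedes the conditioning segment, the assimilation is regressive.

regressive place assimilation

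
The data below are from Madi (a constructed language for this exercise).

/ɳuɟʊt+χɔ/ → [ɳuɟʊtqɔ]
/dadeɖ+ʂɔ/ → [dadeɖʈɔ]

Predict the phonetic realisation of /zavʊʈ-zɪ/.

[zavʊʈdɪ]

The data show progressive manner assimilation: /χ/ → [q] after /t/; /ʂ/ → [ʈ] after /ɖ/. In each pair only manner changes, matching the preceding consonant, while place and voice stay constant.
The rule targets /z/ (voiced alveolar fricative), which sits after the trigger /ʈ/ (stop).
A voiced alveolar stop is [d], so the surface segment is [d].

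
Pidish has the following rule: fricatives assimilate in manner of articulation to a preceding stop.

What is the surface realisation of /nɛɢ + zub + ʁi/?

[nɛɢdubɢi]

The rule targets /z/ (voiced alveolar fricative), which sits after the trigger /ɢ/ (stop).
A voiced alveolar stop is [d], so the surface segment is [d].
The same rule applies at the second boundary: /ʁ/ → [ɢ] next to /b/.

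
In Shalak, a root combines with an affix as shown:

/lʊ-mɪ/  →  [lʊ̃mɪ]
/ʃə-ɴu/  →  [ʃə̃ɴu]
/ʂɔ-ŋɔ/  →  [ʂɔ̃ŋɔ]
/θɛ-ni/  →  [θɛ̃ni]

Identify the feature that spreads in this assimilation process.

The vowel /ʊ/ surfaces as nasalised [ʊ̃] next to the following nasal /m/ — it has acquired the [+nasal] feature of its neighbour.
The other forms show the same pattern: /ə/ → [ə̃] before /ɴ/; /ɔ/ → [ɔ̃] before /ŋ/; /ɛ/ → [ɛ̃] before /n/ — each time a vowel is nasalised next to a following nasal.

nasality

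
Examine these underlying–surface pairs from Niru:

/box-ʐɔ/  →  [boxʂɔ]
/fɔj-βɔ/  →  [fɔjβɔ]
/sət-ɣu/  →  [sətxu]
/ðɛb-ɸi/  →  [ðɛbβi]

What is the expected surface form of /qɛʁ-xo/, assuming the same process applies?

The data show progressive voicing assimilation: /ʐ/ → [ʂ] after /x/; /ɣ/ → [x] after /t/; /ɸ/ → [β] after /b/. In each pair only voicing changes, matching the preceding consonant, while place and manner stay constant.
Nothing changes in [fɔjβɔ]: there the adjacent consonants already agree in voicing (/β/ and /j/ are both voiced), so this form is consistent with the same rule.
The rule targets /x/ (voiceless velar fricative), which sits after the trigger /ʁ/ (voiced).
Changing only its voicing to voiced gives [ɣ] — the voiced velar fricative.

[qɛʁɣo]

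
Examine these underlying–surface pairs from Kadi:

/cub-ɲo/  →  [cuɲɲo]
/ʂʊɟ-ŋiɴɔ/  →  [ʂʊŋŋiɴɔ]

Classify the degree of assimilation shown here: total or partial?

total assimilation

Underlying /b/ is realised as [ɲ] next to /ɲ/; /ɲ/ itself does not change.
The output [ɲ] is identical to the trigger /ɲ/ — every feature (place, manner, voicing) has been copied — so this is total assimilation.
The other form behaves the same way: /ɟ/ → [ŋ] before /ŋ/ — in each case the output is a copy of the following consonant.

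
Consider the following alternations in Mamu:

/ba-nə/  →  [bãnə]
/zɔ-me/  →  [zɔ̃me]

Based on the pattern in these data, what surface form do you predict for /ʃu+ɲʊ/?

[ʃũɲʊ]

The data show regressive nasality assimilation (vowel nasalisation): /a/ → [ã] before /n/; /ɔ/ → [ɔ̃] before /m/ — a vowel is nasalised by an immediately following nasal consonant.
The vowel /u/ is adjacent to the following nasal /ɲ/, so it acquires [+nasal] and surfaces as [ũ].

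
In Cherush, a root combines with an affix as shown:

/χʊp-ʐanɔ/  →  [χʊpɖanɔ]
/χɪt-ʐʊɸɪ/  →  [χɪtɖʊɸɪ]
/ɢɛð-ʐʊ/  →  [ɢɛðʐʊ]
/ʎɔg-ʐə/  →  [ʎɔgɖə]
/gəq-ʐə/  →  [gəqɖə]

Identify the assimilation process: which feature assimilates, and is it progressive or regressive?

progressive manner assimilation

Comparing underlying and surface forms, /ʐ/ → [ɖ] is the alternation; the neighbouring /p/ is constant.
The change fricative → stop matches the manner of the preceding /p/, identifying this as manner assimilation.
Place and voice are unchanged, so the assimilation is partial, not total.
Checking the remaining alternations: /ʐ/ → [ɖ] after /t/ (fricative → stop, matching a stop); /ʐ/ → [ɖ] after /g/ (fricative → stop, matching a stop); /ʐ/ → [ɖ] after /q/ (fricative → stop, matching a stop) — only manner changes, and always toward the preceding segment.
Nothing changes in [ɢɛðʐʊ]: there the adjacent consonants already agree in manner (/ʐ/ and /ð/ are both fricatives), so this form is consistent with the same rule.
The trigger is the preceding segment, so the direction is progressive (perseverative).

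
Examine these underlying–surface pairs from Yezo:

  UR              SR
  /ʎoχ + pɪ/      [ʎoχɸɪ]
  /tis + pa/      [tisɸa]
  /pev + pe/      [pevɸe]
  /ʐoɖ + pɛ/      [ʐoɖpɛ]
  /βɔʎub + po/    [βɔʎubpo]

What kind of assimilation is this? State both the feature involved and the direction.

The segment that alternates is /p/, which surfaces as [ɸ] when adjacent to /χ/.
/p/ is a stop while /χ/ is a fricative; the output [ɸ] is a fricative, matching the trigger — so the feature that spreads is manner.
Place and voice are unchanged, so the assimilation is partial, not total.
The other alternating forms pattern the same way: /p/ → [ɸ] after /s/ (stop → fricative, matching a fricative); /p/ → [ɸ] after /v/ (stop → fricative, matching a fricative) — only manner changes, and always toward the preceding segment.
Nothing changes in [ʐoɖpɛ], [βɔʎubpo]: there the adjacent consonants already agree in manner (/p/ and /ɖ/ are both stops; /p/ and /b/ are both stops), so these forms are consistent with the same rule.
Since the segment that changes follows the conditioning segment, the assimilation is progressive.

progressive manner assimilation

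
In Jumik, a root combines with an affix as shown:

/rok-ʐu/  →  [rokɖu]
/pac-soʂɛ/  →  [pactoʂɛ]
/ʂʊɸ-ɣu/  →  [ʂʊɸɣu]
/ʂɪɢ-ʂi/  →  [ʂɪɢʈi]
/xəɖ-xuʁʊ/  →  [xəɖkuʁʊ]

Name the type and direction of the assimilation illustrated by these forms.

Comparing underlying and surface forms, /ʐ/ → [ɖ] is the alternation; the neighbouring /k/ is constant.
The change fricative → stop matches the manner of the preceding /k/, identifying this as manner assimilation.
Place and voice are unchanged, so the assimilation is partial, not total.
Checking the remaining alternations: /s/ → [t] after /c/ (fricative → stop, matching a stop); /ʂ/ → [ʈ] after /ɢ/ (fricative → stop, matching a stop); /x/ → [k] after /ɖ/ (fricative → stop, matching a stop) — only manner changes, and always toward the preceding segment.
No alternation appears in [ʂʊɸɣu]: there the adjacent consonants already agree in manner (/ɣ/ and /ɸ/ are both fricatives), so this form is consistent with the same rule.
Since the segment that changes follows the conditioning segment, the assimilation is progressive.

progressive manner assimilation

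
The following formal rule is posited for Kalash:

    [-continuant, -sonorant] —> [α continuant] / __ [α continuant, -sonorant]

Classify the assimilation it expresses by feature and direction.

The rule copies [continuant] (continuancy) from the environment onto the target stops; since [±continuant] encodes the stop/fricative manner contrast, the assimilating dimension is manner.
Since the environment is written after the underscore, the trigger follows the target; the direction is regressive.

regressive manner assimilation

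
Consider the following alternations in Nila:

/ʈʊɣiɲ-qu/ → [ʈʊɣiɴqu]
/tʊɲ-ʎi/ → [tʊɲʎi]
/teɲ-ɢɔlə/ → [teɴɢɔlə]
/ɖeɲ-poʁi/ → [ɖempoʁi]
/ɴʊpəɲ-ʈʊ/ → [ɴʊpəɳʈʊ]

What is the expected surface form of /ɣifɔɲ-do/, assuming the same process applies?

[ɣifɔndo]

The data show regressive place assimilation: /ɲ/ → [ɴ] before /q/; /ɲ/ → [ɴ] before /ɢ/; /ɲ/ → [m] before /p/; /ɲ/ → [ɳ] before /ʈ/. In each pair only place changes, matching the following consonant, while manner and voice stay constant.
Nothing changes in [tʊɲʎi]: there the adjacent consonants already agree in place (/ɲ/ and /ʎ/ are both palatal), so this form is consistent with the same rule.
The rule targets /ɲ/ (voiced palatal nasal), which sits before the trigger /d/ (alveolar).
A voiced alveolar nasal is [n], so the surface segment is [n].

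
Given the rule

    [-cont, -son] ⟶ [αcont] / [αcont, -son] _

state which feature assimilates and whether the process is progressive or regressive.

The shared variable α links the value of [cont] on the target to that of the neighbouring obstruent. [cont] distinguishes stops from fricatives — a manner-of-articulation feature — so this is manner assimilation.
Since the environment is written before the underscore, the trigger precedes the target; the direction is progressive.

progressive manner assimilation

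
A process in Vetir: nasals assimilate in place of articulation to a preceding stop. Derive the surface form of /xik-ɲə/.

The rule targets /ɲ/ (voiced palatal nasal), which sits after the trigger /k/ (velar).
Changing only its place to velar gives [ŋ] — the voiced velar nasal.

[xikŋə]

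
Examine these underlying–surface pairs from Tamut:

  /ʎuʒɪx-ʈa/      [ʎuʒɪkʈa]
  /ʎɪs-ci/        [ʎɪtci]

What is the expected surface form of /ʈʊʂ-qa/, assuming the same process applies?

The data show regressive manner assimilation: /x/ → [k] before /ʈ/; /s/ → [t] before /c/. In each pair only manner changes, matching the following consonant, while place and voice stay constant.
/ʂ/ is a voiceless retroflex fricative. The following trigger /q/ is a stop, so /ʂ/ must become a stop as well.
The voiceless retroflex stop is [ʈ], so /ʂ/ → [ʈ].

[ʈʊʈqa]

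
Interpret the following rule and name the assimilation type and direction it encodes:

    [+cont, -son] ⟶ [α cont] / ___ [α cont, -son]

regressive manner assimilation

The shared variable α links the value of [cont] on the target to that of the neighbouring obstruent. [cont] distinguishes stops from fricatives — a manner-of-articulation feature — so this is manner assimilation.
Since the environment is written after the underscore, the trigger follows the target; the direction is regressive.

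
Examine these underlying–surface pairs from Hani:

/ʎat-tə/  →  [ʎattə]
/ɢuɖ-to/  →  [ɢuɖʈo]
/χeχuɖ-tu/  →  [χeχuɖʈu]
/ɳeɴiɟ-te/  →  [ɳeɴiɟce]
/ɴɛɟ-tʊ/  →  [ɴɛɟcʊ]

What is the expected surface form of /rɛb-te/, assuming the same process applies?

[rɛbpe]

The data show progressive place assimilation: /t/ → [ʈ] after /ɖ/; /t/ → [c] after /ɟ/. In each pair only place changes, matching the preceding consonant, while manner and voice stay constant.
No alternation appears in [ʎattə]: there the adjacent consonants already agree in place (/t/ and /t/ are both alveolar), so this form is consistent with the same rule.
The rule targets /t/ (voiceless alveolar stop), which sits after the trigger /b/ (bilabial).
Changing only its place to bilabial gives [p] — the voiceless bilabial stop.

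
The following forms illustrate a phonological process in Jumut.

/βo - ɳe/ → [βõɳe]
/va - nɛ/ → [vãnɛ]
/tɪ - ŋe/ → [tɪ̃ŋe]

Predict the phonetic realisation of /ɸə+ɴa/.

[ɸə̃ɴa]

The data show regressive nasality assimilation (vowel nasalisation): /o/ → [õ] before /ɳ/; /a/ → [ã] before /n/; /ɪ/ → [ɪ̃] before /ŋ/ — a vowel is nasalised by an immediately following nasal consonant.
/ə/ sits next to the nasal /ɴ/ and is therefore nasalised to [ə̃].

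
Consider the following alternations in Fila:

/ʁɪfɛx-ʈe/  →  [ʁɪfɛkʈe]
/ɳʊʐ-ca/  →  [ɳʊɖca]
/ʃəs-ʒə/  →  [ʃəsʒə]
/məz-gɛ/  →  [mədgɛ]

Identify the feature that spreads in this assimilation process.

Underlying /x/ is realised as [k] next to /ʈ/; /ʈ/ itself does not change.
/x/ is a fricative while /ʈ/ is a stop; the output [k] is a stop, matching the trigger — so the feature that spreads is manner.
Checking the remaining alternations: /ʐ/ → [ɖ] before /c/ (fricative → stop, matching a stop); /z/ → [d] before /g/ (fricative → stop, matching a stop) — only manner changes, and always toward the following segment.
Nothing changes in [ʃəsʒə]: there the adjacent consonants already agree in manner (/s/ and /ʒ/ are both fricatives), so this form is consistent with the same rule.

manner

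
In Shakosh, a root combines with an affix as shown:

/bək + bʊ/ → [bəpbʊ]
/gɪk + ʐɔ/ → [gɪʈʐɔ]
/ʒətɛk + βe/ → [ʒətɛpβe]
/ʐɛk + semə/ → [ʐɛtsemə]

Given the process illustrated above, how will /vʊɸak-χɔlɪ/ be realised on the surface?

The data show regressive place assimilation: /k/ → [p] before /b/; /k/ → [ʈ] before /ʐ/; /k/ → [p] before /β/; /k/ → [t] before /s/. In each pair only place changes, matching the following consonant, while manner and voice stay constant.
The rule targets /k/ (voiceless velar stop), which sits before the trigger /χ/ (uvular).
The voiceless uvular stop is [q], so /k/ → [q].

[vʊɸaqχɔlɪ]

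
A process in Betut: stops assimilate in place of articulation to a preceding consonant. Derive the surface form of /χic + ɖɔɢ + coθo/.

[χicɟɔɢqoθo]

/ɖ/ is a voiced retroflex stop. The preceding trigger /c/ is palatal, so /ɖ/ must become palatal as well.
The voiced palatal stop is [ɟ], so /ɖ/ → [ɟ].
At the second juncture, /c/ likewise becomes [q] adjacent to /ɢ/.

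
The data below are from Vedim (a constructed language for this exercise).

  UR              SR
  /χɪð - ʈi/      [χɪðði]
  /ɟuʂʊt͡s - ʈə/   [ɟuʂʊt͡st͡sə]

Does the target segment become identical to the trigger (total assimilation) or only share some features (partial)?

Comparing underlying and surface forms, /ʈ/ → [ð] is the alternation; the neighbouring /ð/ is constant.
The output [ð] is identical to the trigger /ð/ — every feature (place, manner, voicing) has been copied — so this is total assimilation.
The other form behaves the same way: /ʈ/ → [t͡s] after /t͡s/ — in each case the output is a copy of the preceding consonant.

total assimilation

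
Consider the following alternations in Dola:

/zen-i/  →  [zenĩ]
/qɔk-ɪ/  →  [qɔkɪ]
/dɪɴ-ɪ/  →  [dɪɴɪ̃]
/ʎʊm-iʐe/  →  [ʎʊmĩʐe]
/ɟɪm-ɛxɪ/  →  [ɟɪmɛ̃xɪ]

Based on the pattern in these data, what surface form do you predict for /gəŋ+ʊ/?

The data show progressive nasality assimilation (vowel nasalisation): /i/ → [ĩ] after /n/; /ɪ/ → [ɪ̃] after /ɴ/; /i/ → [ĩ] after /m/; /ɛ/ → [ɛ̃] after /m/ — a vowel is nasalised by an immediately preceding nasal consonant.
No change occurs in [qɔkɪ] because the vowel at the boundary is adjacent to an oral consonant, not a nasal (/ɪ/ next to /k/).
The vowel /ʊ/ is adjacent to the preceding nasal /ŋ/, so it acquires [+nasal] and surfaces as [ʊ̃].

[gəŋʊ̃]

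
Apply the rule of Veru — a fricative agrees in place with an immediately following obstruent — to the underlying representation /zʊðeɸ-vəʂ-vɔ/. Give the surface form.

[zʊðefvəfvɔ]

The rule targets /ɸ/ (voiceless bilabial fricative), which sits before the trigger /v/ (labiodental).
The voiceless labiodental fricative is [f], so /ɸ/ → [f].
The same rule applies at the second boundary: /ʂ/ → [f] next to /v/.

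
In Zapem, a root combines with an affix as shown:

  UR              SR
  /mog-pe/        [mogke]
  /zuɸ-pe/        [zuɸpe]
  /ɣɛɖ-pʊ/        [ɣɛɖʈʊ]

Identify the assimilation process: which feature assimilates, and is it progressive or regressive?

progressive place assimilation

Comparing underlying and surface forms, /p/ → [k] is the alternation; the neighbouring /g/ is constant.
The change bilabial → velar matches the place of the preceding /g/, identifying this as place assimilation.
Manner and voice are unchanged, so the assimilation is partial, not total.
The same holds elsewhere in the data: /p/ → [ʈ] after /ɖ/ (bilabial → retroflex, matching retroflex) — only place changes, and always toward the preceding segment.
No alternation appears in [zuɸpe]: there the adjacent consonants already agree in place (/p/ and /ɸ/ are both bilabial), so this form is consistent with the same rule.
The trigger is the preceding segment, so the direction is progressive (perseverative).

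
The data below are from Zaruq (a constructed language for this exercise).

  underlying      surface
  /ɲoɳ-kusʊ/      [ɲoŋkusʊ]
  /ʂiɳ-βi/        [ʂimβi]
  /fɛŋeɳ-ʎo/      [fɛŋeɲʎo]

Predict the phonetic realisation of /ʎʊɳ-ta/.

The data show regressive place assimilation: /ɳ/ → [ŋ] before /k/; /ɳ/ → [m] before /β/; /ɳ/ → [ɲ] before /ʎ/. In each pair only place changes, matching the following consonant, while manner and voice stay constant.
/ɳ/ is a voiced retroflex nasal. The following trigger /t/ is alveolar, so /ɳ/ must become alveolar as well.
A voiced alveolar nasal is [n], so the surface segment is [n].

[ʎʊnta]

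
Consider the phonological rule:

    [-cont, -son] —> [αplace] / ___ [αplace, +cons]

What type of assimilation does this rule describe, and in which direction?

The shared variable α links the value of the place features (abbreviated [place]) on the target to the same value on the neighbouring segment, so place is the feature that assimilates.
Since the environment is written after the underscore, the trigger follows the target; the direction is regressive.

regressive place assimilation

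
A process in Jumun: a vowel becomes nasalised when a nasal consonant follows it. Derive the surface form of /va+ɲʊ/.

The vowel /a/ is adjacent to the following nasal /ɲ/, so it acquires [+nasal] and surfaces as [ã].

[vãɲʊ]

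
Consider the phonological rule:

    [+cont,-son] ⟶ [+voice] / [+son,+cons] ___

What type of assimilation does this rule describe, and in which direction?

progressive voicing assimilation

The target ([+cont,-son], fricatives) acquires [+voice] next to a sonorant consonant ([+son,+cons]) — it takes on the voicing of its neighbour, so the feature that spreads is voicing.
Since the environment is written before the underscore, the trigger precedes the target; the direction is progressive.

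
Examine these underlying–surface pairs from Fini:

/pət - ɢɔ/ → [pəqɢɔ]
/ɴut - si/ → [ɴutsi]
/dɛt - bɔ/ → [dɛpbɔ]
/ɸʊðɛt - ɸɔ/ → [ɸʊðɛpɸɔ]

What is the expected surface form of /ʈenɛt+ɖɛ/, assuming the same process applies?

The data show regressive place assimilation: /t/ → [q] before /ɢ/; /t/ → [p] before /b/; /t/ → [p] before /ɸ/. In each pair only place changes, matching the following consonant, while manner and voice stay constant.
No alternation appears in [ɴutsi]: there the adjacent consonants already agree in place (/t/ and /s/ are both alveolar), so this form is consistent with the same rule.
/t/ is a voiceless alveolar stop. The following trigger /ɖ/ is retroflex, so /t/ must become retroflex as well.
The voiceless retroflex stop is [ʈ], so /t/ → [ʈ].

[ʈenɛʈɖɛ]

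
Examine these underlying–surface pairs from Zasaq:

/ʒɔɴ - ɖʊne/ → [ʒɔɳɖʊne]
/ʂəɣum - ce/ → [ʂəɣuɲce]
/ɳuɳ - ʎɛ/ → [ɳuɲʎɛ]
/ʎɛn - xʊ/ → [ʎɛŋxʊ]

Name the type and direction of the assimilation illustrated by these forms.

regressive place assimilation

Underlying /ɴ/ is realised as [ɳ] next to /ɖ/; /ɖ/ itself does not change.
The change uvular → retroflex matches the place of the following /ɖ/, identifying this as place assimilation.
Manner and voice are unchanged, so the assimilation is partial, not total.
The other alternating forms pattern the same way: /m/ → [ɲ] before /c/ (bilabial → palatal, matching palatal); /ɳ/ → [ɲ] before /ʎ/ (retroflex → palatal, matching palatal); /n/ → [ŋ] before /x/ (alveolar → velar, matching velar) — only place changes, and always toward the following segment.
The trigger is the following segment, so the direction is regressive (anticipatory).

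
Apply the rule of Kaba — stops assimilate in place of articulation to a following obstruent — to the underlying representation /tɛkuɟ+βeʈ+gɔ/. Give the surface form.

[tɛkubβekgɔ]

/ɟ/ is a voiced palatal stop. The following trigger /β/ is bilabial, so /ɟ/ must become bilabial as well.
A voiced bilabial stop is [b], so the surface segment is [b].
The same rule applies at the second boundary: /ʈ/ → [k] next to /g/.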